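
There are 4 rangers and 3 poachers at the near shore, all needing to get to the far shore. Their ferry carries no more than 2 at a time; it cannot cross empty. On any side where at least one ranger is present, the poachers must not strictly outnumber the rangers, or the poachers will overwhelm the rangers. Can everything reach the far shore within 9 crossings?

No

Counting alone: each trip to the far shore takes at most 2 across and each return brings at least 1 back, so after t trips out (and t−1 returns) at most 2t − (t−1) of the 7 are across; that first reaches 7 at t = 6, so at least 11 crossings are needed.
Since 9 < 11, 9 crossings cannot be enough. (The shortest complete plan in fact takes 11:)
1. 2 poachers → the far shore.  (the near shore: 4R 1P; the far shore: 0R 2P)
2. 1 poacher ← the near shore.  (the near shore: 4R 2P; the far shore: 0R 1P)
3. 2 poachers → the far shore.  (the near shore: 4R 0P; the far shore: 0R 3P)
4. 1 poacher ← the near shore.  (the near shore: 4R 1P; the far shore: 0R 2P)
5. 2 rangers → the far shore.  (the near shore: 2R 1P; the far shore: 2R 2P)
6. 1 poacher ← the near shore.  (the near shore: 2R 2P; the far shore: 2R 1P)
7. 1 ranger and 1 poacher → the far shore.  (the near shore: 1R 1P; the far shore: 3R 2P)
8. 1 ranger ← the near shore.  (the near shore: 2R 1P; the far shore: 2R 2P)
9. 1 ranger and 1 poacher → the far shore.  (the near shore: 1R 0P; the far shore: 3R 3P)
10. 1 poacher ← the near shore.  (the near shore: 1R 1P; the far shore: 3R 2P)
11. 1 ranger and 1 poacher → the far shore.  (the near shore: 0R 0P; the far shore: 4R 3P)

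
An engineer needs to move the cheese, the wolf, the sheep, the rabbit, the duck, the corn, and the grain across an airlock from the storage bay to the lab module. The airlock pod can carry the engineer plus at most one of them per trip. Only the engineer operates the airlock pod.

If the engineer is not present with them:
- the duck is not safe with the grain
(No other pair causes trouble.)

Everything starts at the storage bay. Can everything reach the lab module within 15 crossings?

Yes — this plan uses 13 crossings (≤ 15):
1. Engineer goes to the lab module with the duck.  [the storage bay: the cheese, the corn, the grain, the rabbit, the sheep, the wolf | the lab module: the duck]
2. Engineer goes back to the storage bay alone.  [the storage bay: the cheese, the corn, the grain, the rabbit, the sheep, the wolf | the lab module: the duck]
3. Engineer goes to the lab module with the cheese.  [the storage bay: the corn, the grain, the rabbit, the sheep, the wolf | the lab module: the cheese, the duck]
4. Engineer goes back to the storage bay alone.  [the storage bay: the corn, the grain, the rabbit, the sheep, the wolf | the lab module: the cheese, the duck]
5. Engineer goes to the lab module with the wolf.  [the storage bay: the corn, the grain, the rabbit, the sheep | the lab module: the cheese, the duck, the wolf]
6. Engineer goes back to the storage bay alone.  [the storage bay: the corn, the grain, the rabbit, the sheep | the lab module: the cheese, the duck, the wolf]
7. Engineer goes to the lab module with the sheep.  [the storage bay: the corn, the grain, the rabbit | the lab module: the cheese, the duck, the sheep, the wolf]
8. Engineer goes back to the storage bay alone.  [the storage bay: the corn, the grain, the rabbit | the lab module: the cheese, the duck, the sheep, the wolf]
9. Engineer goes to the lab module with the rabbit.  [the storage bay: the corn, the grain | the lab module: the cheese, the duck, the rabbit, the sheep, the wolf]
10. Engineer goes back to the storage bay alone.  [the storage bay: the corn, the grain | the lab module: the cheese, the duck, the rabbit, the sheep, the wolf]
11. Engineer goes to the lab module with the corn.  [the storage bay: the grain | the lab module: the cheese, the corn, the duck, the rabbit, the sheep, the wolf]
12. Engineer goes back to the storage bay alone.  [the storage bay: the grain | the lab module: the cheese, the corn, the duck, the rabbit, the sheep, the wolf]
13. Engineer goes to the lab module with the grain.  [the storage bay: — | the lab module: the cheese, the corn, the duck, the grain, the rabbit, the sheep, the wolf]

Yes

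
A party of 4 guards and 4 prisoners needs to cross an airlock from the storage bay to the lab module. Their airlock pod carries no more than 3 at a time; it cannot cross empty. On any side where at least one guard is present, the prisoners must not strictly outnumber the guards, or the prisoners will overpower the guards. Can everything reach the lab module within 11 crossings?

Yes

Yes — this plan uses 9 crossings (≤ 11):
1. 2 prisoners → the lab module.  (the storage bay: 4G 2P; the lab module: 0G 2P)
2. 1 prisoner ← the storage bay.  (the storage bay: 4G 3P; the lab module: 0G 1P)
3. 3 prisoners → the lab module.  (the storage bay: 4G 0P; the lab module: 0G 4P)
4. 1 prisoner ← the storage bay.  (the storage bay: 4G 1P; the lab module: 0G 3P)
5. 3 guards → the lab module.  (the storage bay: 1G 1P; the lab module: 3G 3P)
6. 1 guard and 1 prisoner ← the storage bay.  (the storage bay: 2G 2P; the lab module: 2G 2P)
7. 2 guards → the lab module.  (the storage bay: 0G 2P; the lab module: 4G 2P)
8. 1 prisoner ← the storage bay.  (the storage bay: 0G 3P; the lab module: 4G 1P)
9. 3 prisoners → the lab module.  (the storage bay: 0G 0P; the lab module: 4G 4P)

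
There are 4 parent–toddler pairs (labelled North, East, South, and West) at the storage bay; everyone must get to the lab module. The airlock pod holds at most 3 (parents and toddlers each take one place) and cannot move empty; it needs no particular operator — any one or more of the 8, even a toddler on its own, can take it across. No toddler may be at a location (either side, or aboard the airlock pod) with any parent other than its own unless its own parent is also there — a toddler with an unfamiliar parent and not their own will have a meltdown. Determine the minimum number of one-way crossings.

9

Counting alone: each trip to the lab module takes at most 3 across and each return brings at least 1 back, so after t trips out (and t−1 returns) at most 3t − (t−1) of the 8 are across; that first reaches 8 at t = 4, so at least 7 crossings are needed.
The safety rule pushes this higher. Following every safe sequence of crossings, the most of the 8 that can be at the lab module as the airlock pod arrives there on crossing 7 is 7 — never all 8.
So no plan with fewer than 9 crossings exists, and this one achieves 9:
1. parent North and toddler North cross → the lab module.
2. parent North crosses ← the storage bay.
3. parent East, parent North, and toddler East cross → the lab module.
4. parent North and toddler North cross ← the storage bay.
5. parent North, parent South, and parent West cross → the lab module.
6. toddler East crosses ← the storage bay.
7. toddler East and toddler North cross → the lab module.
8. toddler North crosses ← the storage bay.
9. toddler North, toddler South, and toddler West cross → the lab module.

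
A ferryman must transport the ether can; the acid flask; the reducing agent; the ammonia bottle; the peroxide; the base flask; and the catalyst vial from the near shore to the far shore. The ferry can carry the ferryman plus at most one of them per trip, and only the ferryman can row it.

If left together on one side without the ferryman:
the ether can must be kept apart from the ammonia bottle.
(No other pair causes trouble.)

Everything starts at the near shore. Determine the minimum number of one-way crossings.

13

Counting alone: the ferryman can take at most 1 across per trip to the far shore, so moving all 7 needs at least 7 loaded trips out, with a return between consecutive ones — at least 13 crossings.
The plan below uses exactly 13 crossings, so it is optimal:
1. Ferryman goes to the far shore with the ether can.  [the near shore: the acid flask, the ammonia bottle, the base flask, the catalyst vial, the peroxide, the reducing agent | the far shore: the ether can]
2. Ferryman goes back to the near shore alone.  [the near shore: the acid flask, the ammonia bottle, the base flask, the catalyst vial, the peroxide, the reducing agent | the far shore: the ether can]
3. Ferryman goes to the far shore with the acid flask.  [the near shore: the ammonia bottle, the base flask, the catalyst vial, the peroxide, the reducing agent | the far shore: the acid flask, the ether can]
4. Ferryman goes back to the near shore alone.  [the near shore: the ammonia bottle, the base flask, the catalyst vial, the peroxide, the reducing agent | the far shore: the acid flask, the ether can]
5. Ferryman goes to the far shore with the reducing agent.  [the near shore: the ammonia bottle, the base flask, the catalyst vial, the peroxide | the far shore: the acid flask, the ether can, the reducing agent]
6. Ferryman goes back to the near shore alone.  [the near shore: the ammonia bottle, the base flask, the catalyst vial, the peroxide | the far shore: the acid flask, the ether can, the reducing agent]
7. Ferryman goes to the far shore with the peroxide.  [the near shore: the ammonia bottle, the base flask, the catalyst vial | the far shore: the acid flask, the ether can, the peroxide, the reducing agent]
8. Ferryman goes back to the near shore alone.  [the near shore: the ammonia bottle, the base flask, the catalyst vial | the far shore: the acid flask, the ether can, the peroxide, the reducing agent]
9. Ferryman goes to the far shore with the base flask.  [the near shore: the ammonia bottle, the catalyst vial | the far shore: the acid flask, the base flask, the ether can, the peroxide, the reducing agent]
10. Ferryman goes back to the near shore alone.  [the near shore: the ammonia bottle, the catalyst vial | the far shore: the acid flask, the base flask, the ether can, the peroxide, the reducing agent]
11. Ferryman goes to the far shore with the catalyst vial.  [the near shore: the ammonia bottle | the far shore: the acid flask, the base flask, the catalyst vial, the ether can, the peroxide, the reducing agent]
12. Ferryman goes back to the near shore alone.  [the near shore: the ammonia bottle | the far shore: the acid flask, the base flask, the catalyst vial, the ether can, the peroxide, the reducing agent]
13. Ferryman goes to the far shore with the ammonia bottle.  [the near shore: — | the far shore: the acid flask, the ammonia bottle, the base flask, the catalyst vial, the ether can, the peroxide, the reducing agent]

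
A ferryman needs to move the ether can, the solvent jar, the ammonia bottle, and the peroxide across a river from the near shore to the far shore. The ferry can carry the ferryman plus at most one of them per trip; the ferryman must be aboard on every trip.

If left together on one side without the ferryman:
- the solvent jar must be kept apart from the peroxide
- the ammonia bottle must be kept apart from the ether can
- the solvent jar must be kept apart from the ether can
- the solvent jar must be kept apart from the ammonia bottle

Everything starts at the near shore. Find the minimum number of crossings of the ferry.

impossible

Whatever the first load, the items left behind include a forbidden pair without the ferryman. No opening move is safe, so no plan exists.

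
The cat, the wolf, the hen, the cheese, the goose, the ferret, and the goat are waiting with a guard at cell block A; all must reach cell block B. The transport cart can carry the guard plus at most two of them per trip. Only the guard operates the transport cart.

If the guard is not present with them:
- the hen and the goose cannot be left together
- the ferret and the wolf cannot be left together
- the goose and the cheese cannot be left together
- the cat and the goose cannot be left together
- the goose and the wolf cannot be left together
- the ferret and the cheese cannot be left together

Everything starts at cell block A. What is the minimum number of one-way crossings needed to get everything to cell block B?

Counting alone: the guard can take at most 2 across per trip to cell block B, so moving all 7 needs at least 4 loaded trips out, with a return between consecutive ones — at least 7 crossings.
The safety rule pushes this higher. Following every safe sequence of crossings, the most of the 7 that can be at cell block B as the transport cart arrives there on crossing 7 is 6 — never all 7.
So no plan with fewer than 9 crossings exists, and this one achieves 9:
1. Guard goes to cell block B with the ferret and the goose.  [cell block A: the cat, the cheese, the goat, the hen, the wolf | cell block B: the ferret, the goose]
2. Guard goes back to cell block A alone.  [cell block A: the cat, the cheese, the goat, the hen, the wolf | cell block B: the ferret, the goose]
3. Guard goes to cell block B with the goat.  [cell block A: the cat, the cheese, the hen, the wolf | cell block B: the ferret, the goat, the goose]
4. Guard goes back to cell block A alone.  [cell block A: the cat, the cheese, the hen, the wolf | cell block B: the ferret, the goat, the goose]
5. Guard goes to cell block B with the cat and the wolf.  [cell block A: the cheese, the hen | cell block B: the cat, the ferret, the goat, the goose, the wolf]
6. Guard goes back to cell block A with the ferret and the goose.  [cell block A: the cheese, the ferret, the goose, the hen | cell block B: the cat, the goat, the wolf]
7. Guard goes to cell block B with the cheese and the hen.  [cell block A: the ferret, the goose | cell block B: the cat, the cheese, the goat, the hen, the wolf]
8. Guard goes back to cell block A alone.  [cell block A: the ferret, the goose | cell block B: the cat, the cheese, the goat, the hen, the wolf]
9. Guard goes to cell block B with the ferret and the goose.  [cell block A: — | cell block B: the cat, the cheese, the ferret, the goat, the goose, the hen, the wolf]

9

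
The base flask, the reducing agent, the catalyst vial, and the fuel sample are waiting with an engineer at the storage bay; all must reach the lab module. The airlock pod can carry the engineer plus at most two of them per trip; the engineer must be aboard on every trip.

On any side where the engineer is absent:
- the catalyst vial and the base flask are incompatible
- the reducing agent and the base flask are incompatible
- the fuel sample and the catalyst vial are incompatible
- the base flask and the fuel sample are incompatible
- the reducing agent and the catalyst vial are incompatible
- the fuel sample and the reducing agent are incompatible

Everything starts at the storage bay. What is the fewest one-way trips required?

Whatever the first load, the items left behind include a forbidden pair without the engineer. No opening move is safe, so no plan exists.

impossible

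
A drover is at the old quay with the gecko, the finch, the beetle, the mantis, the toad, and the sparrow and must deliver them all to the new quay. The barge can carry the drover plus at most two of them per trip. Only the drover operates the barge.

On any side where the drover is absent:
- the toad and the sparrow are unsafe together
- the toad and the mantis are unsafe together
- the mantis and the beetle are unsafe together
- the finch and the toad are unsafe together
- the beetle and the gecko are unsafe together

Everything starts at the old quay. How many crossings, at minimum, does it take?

7

Counting alone: the drover can take at most 2 across per trip to the new quay, so moving all 6 needs at least 3 loaded trips out, with a return between consecutive ones — at least 5 crossings.
The safety rule pushes this higher. Following every safe sequence of crossings, the most of the 6 that can be at the new quay as the barge arrives there on crossing 5 is 5 — never all 6.
So no plan with fewer than 7 crossings exists, and this one achieves 7:
1. Drover goes to the new quay with the beetle and the toad.  [the old quay: the finch, the gecko, the mantis, the sparrow | the new quay: the beetle, the toad]
2. Drover goes back to the old quay alone.  [the old quay: the finch, the gecko, the mantis, the sparrow | the new quay: the beetle, the toad]
3. Drover goes to the new quay with the finch and the gecko.  [the old quay: the mantis, the sparrow | the new quay: the beetle, the finch, the gecko, the toad]
4. Drover goes back to the old quay with the beetle and the toad.  [the old quay: the beetle, the mantis, the sparrow, the toad | the new quay: the finch, the gecko]
5. Drover goes to the new quay with the mantis and the sparrow.  [the old quay: the beetle, the toad | the new quay: the finch, the gecko, the mantis, the sparrow]
6. Drover goes back to the old quay alone.  [the old quay: the beetle, the toad | the new quay: the finch, the gecko, the mantis, the sparrow]
7. Drover goes to the new quay with the beetle and the toad.  [the old quay: — | the new quay: the beetle, the finch, the gecko, the mantis, the sparrow, the toad]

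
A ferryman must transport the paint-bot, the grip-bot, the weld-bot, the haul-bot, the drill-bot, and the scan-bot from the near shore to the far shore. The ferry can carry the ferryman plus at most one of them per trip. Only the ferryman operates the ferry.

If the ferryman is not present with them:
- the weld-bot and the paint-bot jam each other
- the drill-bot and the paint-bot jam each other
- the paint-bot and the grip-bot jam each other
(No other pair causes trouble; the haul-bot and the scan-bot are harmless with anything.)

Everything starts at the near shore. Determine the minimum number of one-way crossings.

Following every safe sequence of crossings from the start, the most of the 6 that can be at the far shore as the ferry arrives there on crossings 1, 3, 5, 7 is 1, 2, 3, 4 respectively; the best ever achieved is 4 of 6.
From crossing 9 on, no configuration arises that was not already reachable earlier: only 36 distinct safe configurations (who is on which side, and where the ferry is) can ever be reached, none of them has everyone across, and every continuation just revisits them. So no valid plan exists.

impossible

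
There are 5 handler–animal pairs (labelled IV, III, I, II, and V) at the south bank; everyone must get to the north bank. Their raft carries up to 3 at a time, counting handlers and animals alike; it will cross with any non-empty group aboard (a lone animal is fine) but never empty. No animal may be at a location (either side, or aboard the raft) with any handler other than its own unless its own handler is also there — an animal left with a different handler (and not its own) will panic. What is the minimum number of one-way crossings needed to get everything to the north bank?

11

Counting alone: each trip to the north bank takes at most 3 across and each return brings at least 1 back, so after t trips out (and t−1 returns) at most 3t − (t−1) of the 10 are across; that first reaches 10 at t = 5, so at least 9 crossings are needed.
The safety rule pushes this higher. Following every safe sequence of crossings, the most of the 10 that can be at the north bank as the raft arrives there on crossing 9 is 9 — never all 10.
So no plan with fewer than 11 crossings exists, and this one achieves 11:
1. animal IV and handler IV cross → the north bank.
2. handler IV crosses ← the south bank.
3. animal I, animal II, and animal III cross → the north bank.
4. animal IV crosses ← the south bank.
5. handler I, handler II, and handler III cross → the north bank.
6. animal III and handler III cross ← the south bank.
7. handler III, handler IV, and handler V cross → the north bank.
8. animal I crosses ← the south bank.
9. animal III and animal IV cross → the north bank.
10. animal IV crosses ← the south bank.
11. animal I, animal IV, and animal V cross → the north bank.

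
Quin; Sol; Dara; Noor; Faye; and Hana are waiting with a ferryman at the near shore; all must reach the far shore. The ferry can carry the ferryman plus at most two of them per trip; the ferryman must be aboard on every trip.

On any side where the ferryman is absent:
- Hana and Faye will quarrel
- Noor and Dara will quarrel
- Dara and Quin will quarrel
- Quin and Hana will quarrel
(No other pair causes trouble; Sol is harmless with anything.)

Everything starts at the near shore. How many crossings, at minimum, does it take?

Counting alone: the ferryman can take at most 2 across per trip to the far shore, so moving all 6 needs at least 3 loaded trips out, with a return between consecutive ones — at least 5 crossings.
The safety rule pushes this higher. Following every safe sequence of crossings, the most of the 6 that can be at the far shore as the ferry arrives there on crossing 5 is 5 — never all 6.
So no plan with fewer than 7 crossings exists, and this one achieves 7:
1. Ferryman goes to the far shore with Dara and Hana.  [the near shore: Faye, Noor, Quin, Sol | the far shore: Dara, Hana]
2. Ferryman goes back to the near shore alone.  [the near shore: Faye, Noor, Quin, Sol | the far shore: Dara, Hana]
3. Ferryman goes to the far shore with Quin and Sol.  [the near shore: Faye, Noor | the far shore: Dara, Hana, Quin, Sol]
4. Ferryman goes back to the near shore with Dara and Hana.  [the near shore: Dara, Faye, Hana, Noor | the far shore: Quin, Sol]
5. Ferryman goes to the far shore with Faye and Noor.  [the near shore: Dara, Hana | the far shore: Faye, Noor, Quin, Sol]
6. Ferryman goes back to the near shore alone.  [the near shore: Dara, Hana | the far shore: Faye, Noor, Quin, Sol]
7. Ferryman goes to the far shore with Dara and Hana.  [the near shore: — | the far shore: Dara, Faye, Hana, Noor, Quin, Sol]

7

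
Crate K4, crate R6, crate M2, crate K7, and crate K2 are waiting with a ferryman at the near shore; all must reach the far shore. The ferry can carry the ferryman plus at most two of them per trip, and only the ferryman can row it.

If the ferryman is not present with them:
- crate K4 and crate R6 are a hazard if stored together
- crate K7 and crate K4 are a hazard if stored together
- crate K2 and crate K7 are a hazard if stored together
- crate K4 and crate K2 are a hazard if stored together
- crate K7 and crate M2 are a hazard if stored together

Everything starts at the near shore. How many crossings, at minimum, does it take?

Counting alone: the ferryman can take at most 2 across per trip to the far shore, so moving all 5 needs at least 3 loaded trips out, with a return between consecutive ones — at least 5 crossings.
The safety rule pushes this higher. Following every safe sequence of crossings, the most of the 5 that can be at the far shore as the ferry arrives there on crossing 5 is 4 — never all 5.
So no plan with fewer than 7 crossings exists, and this one achieves 7:
1. Ferryman goes to the far shore with crate K4 and crate K7.  [the near shore: crate K2, crate M2, crate R6 | the far shore: crate K4, crate K7]
2. Ferryman goes back to the near shore with crate K4.  [the near shore: crate K2, crate K4, crate M2, crate R6 | the far shore: crate K7]
3. Ferryman goes to the far shore with crate K4 and crate R6.  [the near shore: crate K2, crate M2 | the far shore: crate K4, crate K7, crate R6]
4. Ferryman goes back to the near shore with crate K4.  [the near shore: crate K2, crate K4, crate M2 | the far shore: crate K7, crate R6]
5. Ferryman goes to the far shore with crate K2 and crate M2.  [the near shore: crate K4 | the far shore: crate K2, crate K7, crate M2, crate R6]
6. Ferryman goes back to the near shore with crate K7.  [the near shore: crate K4, crate K7 | the far shore: crate K2, crate M2, crate R6]
7. Ferryman goes to the far shore with crate K4 and crate K7.  [the near shore: — | the far shore: crate K2, crate K4, crate K7, crate M2, crate R6]

7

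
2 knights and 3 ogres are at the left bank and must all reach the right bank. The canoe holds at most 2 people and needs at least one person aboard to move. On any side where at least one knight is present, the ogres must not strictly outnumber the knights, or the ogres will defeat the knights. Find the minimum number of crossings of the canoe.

impossible

The ogres already outnumber the knights at the left bank before anyone moves, so the starting position itself is disallowed.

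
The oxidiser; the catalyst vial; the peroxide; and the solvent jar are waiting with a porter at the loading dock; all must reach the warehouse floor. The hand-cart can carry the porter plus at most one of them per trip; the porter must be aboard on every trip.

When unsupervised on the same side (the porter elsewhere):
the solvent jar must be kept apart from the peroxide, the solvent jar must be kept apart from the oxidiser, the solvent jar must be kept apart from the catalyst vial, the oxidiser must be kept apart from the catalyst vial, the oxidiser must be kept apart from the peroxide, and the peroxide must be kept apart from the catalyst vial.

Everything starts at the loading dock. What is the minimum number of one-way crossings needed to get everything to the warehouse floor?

Whatever the first load, the items left behind include a forbidden pair without the porter. No opening move is safe, so no plan exists.

impossible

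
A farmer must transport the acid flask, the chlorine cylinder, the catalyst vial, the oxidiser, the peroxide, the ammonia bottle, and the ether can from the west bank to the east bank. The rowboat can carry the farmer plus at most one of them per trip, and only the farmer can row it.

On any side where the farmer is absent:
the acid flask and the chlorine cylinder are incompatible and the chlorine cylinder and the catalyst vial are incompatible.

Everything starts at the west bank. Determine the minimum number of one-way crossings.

15

Counting alone: the farmer can take at most 1 across per trip to the east bank, so moving all 7 needs at least 7 loaded trips out, with a return between consecutive ones — at least 13 crossings.
The safety rule pushes this higher. Following every safe sequence of crossings, the most of the 7 that can be at the east bank as the rowboat arrives there on crossing 13 is 6 — never all 7.
So no plan with fewer than 15 crossings exists, and this one achieves 15:
1. Farmer goes to the east bank with the chlorine cylinder.  [the west bank: the acid flask, the ammonia bottle, the catalyst vial, the ether can, the oxidiser, the peroxide | the east bank: the chlorine cylinder]
2. Farmer goes back to the west bank alone.  [the west bank: the acid flask, the ammonia bottle, the catalyst vial, the ether can, the oxidiser, the peroxide | the east bank: the chlorine cylinder]
3. Farmer goes to the east bank with the acid flask.  [the west bank: the ammonia bottle, the catalyst vial, the ether can, the oxidiser, the peroxide | the east bank: the acid flask, the chlorine cylinder]
4. Farmer goes back to the west bank with the chlorine cylinder.  [the west bank: the ammonia bottle, the catalyst vial, the chlorine cylinder, the ether can, the oxidiser, the peroxide | the east bank: the acid flask]
5. Farmer goes to the east bank with the catalyst vial.  [the west bank: the ammonia bottle, the chlorine cylinder, the ether can, the oxidiser, the peroxide | the east bank: the acid flask, the catalyst vial]
6. Farmer goes back to the west bank alone.  [the west bank: the ammonia bottle, the chlorine cylinder, the ether can, the oxidiser, the peroxide | the east bank: the acid flask, the catalyst vial]
7. Farmer goes to the east bank with the oxidiser.  [the west bank: the ammonia bottle, the chlorine cylinder, the ether can, the peroxide | the east bank: the acid flask, the catalyst vial, the oxidiser]
8. Farmer goes back to the west bank alone.  [the west bank: the ammonia bottle, the chlorine cylinder, the ether can, the peroxide | the east bank: the acid flask, the catalyst vial, the oxidiser]
9. Farmer goes to the east bank with the peroxide.  [the west bank: the ammonia bottle, the chlorine cylinder, the ether can | the east bank: the acid flask, the catalyst vial, the oxidiser, the peroxide]
10. Farmer goes back to the west bank alone.  [the west bank: the ammonia bottle, the chlorine cylinder, the ether can | the east bank: the acid flask, the catalyst vial, the oxidiser, the peroxide]
11. Farmer goes to the east bank with the ammonia bottle.  [the west bank: the chlorine cylinder, the ether can | the east bank: the acid flask, the ammonia bottle, the catalyst vial, the oxidiser, the peroxide]
12. Farmer goes back to the west bank alone.  [the west bank: the chlorine cylinder, the ether can | the east bank: the acid flask, the ammonia bottle, the catalyst vial, the oxidiser, the peroxide]
13. Farmer goes to the east bank with the ether can.  [the west bank: the chlorine cylinder | the east bank: the acid flask, the ammonia bottle, the catalyst vial, the ether can, the oxidiser, the peroxide]
14. Farmer goes back to the west bank alone.  [the west bank: the chlorine cylinder | the east bank: the acid flask, the ammonia bottle, the catalyst vial, the ether can, the oxidiser, the peroxide]
15. Farmer goes to the east bank with the chlorine cylinder.  [the west bank: — | the east bank: the acid flask, the ammonia bottle, the catalyst vial, the chlorine cylinder, the ether can, the oxidiser, the peroxide]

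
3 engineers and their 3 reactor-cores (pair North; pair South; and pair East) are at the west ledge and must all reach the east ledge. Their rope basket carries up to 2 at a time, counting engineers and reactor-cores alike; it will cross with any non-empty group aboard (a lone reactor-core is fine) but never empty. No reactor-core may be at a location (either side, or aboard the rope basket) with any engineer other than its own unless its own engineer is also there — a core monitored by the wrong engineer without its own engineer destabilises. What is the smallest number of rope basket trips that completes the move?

11

Counting alone: each trip to the east ledge takes at most 2 across and each return brings at least 1 back, so after t trips out (and t−1 returns) at most 2t − (t−1) of the 6 are across; that first reaches 6 at t = 5, so at least 9 crossings are needed.
The safety rule pushes this higher. Following every safe sequence of crossings, the most of the 6 that can be at the east ledge as the rope basket arrives there on crossing 9 is 5 — never all 6.
So no plan with fewer than 11 crossings exists, and this one achieves 11:
1. engineer North and reactor-core North cross → the east ledge.
2. engineer North crosses ← the west ledge.
3. reactor-core East and reactor-core South cross → the east ledge.
4. reactor-core North crosses ← the west ledge.
5. engineer East and engineer South cross → the east ledge.
6. engineer South and reactor-core South cross ← the west ledge.
7. engineer North and engineer South cross → the east ledge.
8. reactor-core East crosses ← the west ledge.
9. reactor-core North and reactor-core South cross → the east ledge.
10. engineer East crosses ← the west ledge.
11. engineer East and reactor-core East cross → the east ledge.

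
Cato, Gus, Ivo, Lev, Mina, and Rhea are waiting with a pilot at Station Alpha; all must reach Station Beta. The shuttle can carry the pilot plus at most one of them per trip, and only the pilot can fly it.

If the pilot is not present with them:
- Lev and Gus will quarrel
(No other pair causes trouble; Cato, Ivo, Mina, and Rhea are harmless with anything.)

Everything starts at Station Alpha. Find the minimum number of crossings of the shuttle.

11

Counting alone: the pilot can take at most 1 across per trip to Station Beta, so moving all 6 needs at least 6 loaded trips out, with a return between consecutive ones — at least 11 crossings.
The plan below uses exactly 11 crossings, so it is optimal:
1. Pilot goes to Station Beta with Gus.  [Station Alpha: Cato, Ivo, Lev, Mina, Rhea | Station Beta: Gus]
2. Pilot goes back to Station Alpha alone.  [Station Alpha: Cato, Ivo, Lev, Mina, Rhea | Station Beta: Gus]
3. Pilot goes to Station Beta with Cato.  [Station Alpha: Ivo, Lev, Mina, Rhea | Station Beta: Cato, Gus]
4. Pilot goes back to Station Alpha alone.  [Station Alpha: Ivo, Lev, Mina, Rhea | Station Beta: Cato, Gus]
5. Pilot goes to Station Beta with Ivo.  [Station Alpha: Lev, Mina, Rhea | Station Beta: Cato, Gus, Ivo]
6. Pilot goes back to Station Alpha alone.  [Station Alpha: Lev, Mina, Rhea | Station Beta: Cato, Gus, Ivo]
7. Pilot goes to Station Beta with Mina.  [Station Alpha: Lev, Rhea | Station Beta: Cato, Gus, Ivo, Mina]
8. Pilot goes back to Station Alpha alone.  [Station Alpha: Lev, Rhea | Station Beta: Cato, Gus, Ivo, Mina]
9. Pilot goes to Station Beta with Rhea.  [Station Alpha: Lev | Station Beta: Cato, Gus, Ivo, Mina, Rhea]
10. Pilot goes back to Station Alpha alone.  [Station Alpha: Lev | Station Beta: Cato, Gus, Ivo, Mina, Rhea]
11. Pilot goes to Station Beta with Lev.  [Station Alpha: — | Station Beta: Cato, Gus, Ivo, Lev, Mina, Rhea]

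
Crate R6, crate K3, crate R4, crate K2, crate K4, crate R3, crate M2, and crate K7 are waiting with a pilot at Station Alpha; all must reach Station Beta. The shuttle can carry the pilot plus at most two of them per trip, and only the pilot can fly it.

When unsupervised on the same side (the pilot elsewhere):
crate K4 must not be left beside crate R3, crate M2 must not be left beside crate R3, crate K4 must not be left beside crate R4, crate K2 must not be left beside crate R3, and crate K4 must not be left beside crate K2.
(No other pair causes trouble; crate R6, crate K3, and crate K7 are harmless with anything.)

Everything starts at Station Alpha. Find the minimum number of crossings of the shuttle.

13

Counting alone: the pilot can take at most 2 across per trip to Station Beta, so moving all 8 needs at least 4 loaded trips out, with a return between consecutive ones — at least 7 crossings.
The safety rule pushes this higher. Following every safe sequence of crossings, the most of the 8 that can be at Station Beta as the shuttle arrives there on crossings 7, 9, 11 is 5, 6, 7 respectively — never all 8.
So no plan with fewer than 13 crossings exists, and this one achieves 13:
1. Pilot goes to Station Beta with crate K4 and crate R3.  [Station Alpha: crate K2, crate K3, crate K7, crate M2, crate R4, crate R6 | Station Beta: crate K4, crate R3]
2. Pilot goes back to Station Alpha with crate K4.  [Station Alpha: crate K2, crate K3, crate K4, crate K7, crate M2, crate R4, crate R6 | Station Beta: crate R3]
3. Pilot goes to Station Beta with crate K4 and crate R6.  [Station Alpha: crate K2, crate K3, crate K7, crate M2, crate R4 | Station Beta: crate K4, crate R3, crate R6]
4. Pilot goes back to Station Alpha with crate K4.  [Station Alpha: crate K2, crate K3, crate K4, crate K7, crate M2, crate R4 | Station Beta: crate R3, crate R6]
5. Pilot goes to Station Beta with crate K3 and crate K4.  [Station Alpha: crate K2, crate K7, crate M2, crate R4 | Station Beta: crate K3, crate K4, crate R3, crate R6]
6. Pilot goes back to Station Alpha with crate K4.  [Station Alpha: crate K2, crate K4, crate K7, crate M2, crate R4 | Station Beta: crate K3, crate R3, crate R6]
7. Pilot goes to Station Beta with crate K2 and crate R4.  [Station Alpha: crate K4, crate K7, crate M2 | Station Beta: crate K2, crate K3, crate R3, crate R4, crate R6]
8. Pilot goes back to Station Alpha with crate K2.  [Station Alpha: crate K2, crate K4, crate K7, crate M2 | Station Beta: crate K3, crate R3, crate R4, crate R6]
9. Pilot goes to Station Beta with crate K2 and crate M2.  [Station Alpha: crate K4, crate K7 | Station Beta: crate K2, crate K3, crate M2, crate R3, crate R4, crate R6]
10. Pilot goes back to Station Alpha with crate R3.  [Station Alpha: crate K4, crate K7, crate R3 | Station Beta: crate K2, crate K3, crate M2, crate R4, crate R6]
11. Pilot goes to Station Beta with crate K4 and crate K7.  [Station Alpha: crate R3 | Station Beta: crate K2, crate K3, crate K4, crate K7, crate M2, crate R4, crate R6]
12. Pilot goes back to Station Alpha with crate K4.  [Station Alpha: crate K4, crate R3 | Station Beta: crate K2, crate K3, crate K7, crate M2, crate R4, crate R6]
13. Pilot goes to Station Beta with crate K4 and crate R3.  [Station Alpha: — | Station Beta: crate K2, crate K3, crate K4, crate K7, crate M2, crate R3, crate R4, crate R6]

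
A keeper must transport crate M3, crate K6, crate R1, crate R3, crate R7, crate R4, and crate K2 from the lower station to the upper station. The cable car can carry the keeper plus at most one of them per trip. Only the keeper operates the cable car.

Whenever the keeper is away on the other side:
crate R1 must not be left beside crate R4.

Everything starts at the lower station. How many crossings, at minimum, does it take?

13

Counting alone: the keeper can take at most 1 across per trip to the upper station, so moving all 7 needs at least 7 loaded trips out, with a return between consecutive ones — at least 13 crossings.
The plan below uses exactly 13 crossings, so it is optimal:
1. Keeper goes to the upper station with crate R1.  [the lower station: crate K2, crate K6, crate M3, crate R3, crate R4, crate R7 | the upper station: crate R1]
2. Keeper goes back to the lower station alone.  [the lower station: crate K2, crate K6, crate M3, crate R3, crate R4, crate R7 | the upper station: crate R1]
3. Keeper goes to the upper station with crate M3.  [the lower station: crate K2, crate K6, crate R3, crate R4, crate R7 | the upper station: crate M3, crate R1]
4. Keeper goes back to the lower station alone.  [the lower station: crate K2, crate K6, crate R3, crate R4, crate R7 | the upper station: crate M3, crate R1]
5. Keeper goes to the upper station with crate K6.  [the lower station: crate K2, crate R3, crate R4, crate R7 | the upper station: crate K6, crate M3, crate R1]
6. Keeper goes back to the lower station alone.  [the lower station: crate K2, crate R3, crate R4, crate R7 | the upper station: crate K6, crate M3, crate R1]
7. Keeper goes to the upper station with crate R3.  [the lower station: crate K2, crate R4, crate R7 | the upper station: crate K6, crate M3, crate R1, crate R3]
8. Keeper goes back to the lower station alone.  [the lower station: crate K2, crate R4, crate R7 | the upper station: crate K6, crate M3, crate R1, crate R3]
9. Keeper goes to the upper station with crate R7.  [the lower station: crate K2, crate R4 | the upper station: crate K6, crate M3, crate R1, crate R3, crate R7]
10. Keeper goes back to the lower station alone.  [the lower station: crate K2, crate R4 | the upper station: crate K6, crate M3, crate R1, crate R3, crate R7]
11. Keeper goes to the upper station with crate K2.  [the lower station: crate R4 | the upper station: crate K2, crate K6, crate M3, crate R1, crate R3, crate R7]
12. Keeper goes back to the lower station alone.  [the lower station: crate R4 | the upper station: crate K2, crate K6, crate M3, crate R1, crate R3, crate R7]
13. Keeper goes to the upper station with crate R4.  [the lower station: — | the upper station: crate K2, crate K6, crate M3, crate R1, crate R3, crate R4, crate R7]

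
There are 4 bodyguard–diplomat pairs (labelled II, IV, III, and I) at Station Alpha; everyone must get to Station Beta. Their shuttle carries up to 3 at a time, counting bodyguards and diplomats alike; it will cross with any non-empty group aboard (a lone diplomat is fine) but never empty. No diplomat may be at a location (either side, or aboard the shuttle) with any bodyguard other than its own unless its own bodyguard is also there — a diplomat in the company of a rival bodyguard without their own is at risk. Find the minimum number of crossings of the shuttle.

Counting alone: each trip to Station Beta takes at most 3 across and each return brings at least 1 back, so after t trips out (and t−1 returns) at most 3t − (t−1) of the 8 are across; that first reaches 8 at t = 4, so at least 7 crossings are needed.
The safety rule pushes this higher. Following every safe sequence of crossings, the most of the 8 that can be at Station Beta as the shuttle arrives there on crossing 7 is 7 — never all 8.
So no plan with fewer than 9 crossings exists, and this one achieves 9:
1. bodyguard II and diplomat II cross → Station Beta.
2. bodyguard II crosses ← Station Alpha.
3. bodyguard II, bodyguard IV, and diplomat IV cross → Station Beta.
4. bodyguard II and diplomat II cross ← Station Alpha.
5. bodyguard I, bodyguard II, and bodyguard III cross → Station Beta.
6. diplomat IV crosses ← Station Alpha.
7. diplomat II and diplomat IV cross → Station Beta.
8. diplomat II crosses ← Station Alpha.
9. diplomat I, diplomat II, and diplomat III cross → Station Beta.

9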